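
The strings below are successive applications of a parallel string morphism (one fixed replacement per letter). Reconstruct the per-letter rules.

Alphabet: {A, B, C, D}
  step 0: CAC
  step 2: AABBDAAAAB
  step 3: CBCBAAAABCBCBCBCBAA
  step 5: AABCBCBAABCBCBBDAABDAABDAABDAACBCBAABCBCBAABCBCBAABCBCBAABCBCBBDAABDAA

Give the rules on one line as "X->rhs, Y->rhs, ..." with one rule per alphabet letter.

  step 2 ⇒ step 3: AABBDAAAAB ⇒ CB·CB·AA·AA·B·CB·CB·CB·CB·AA
    A ↦ CB
    B ↦ AA
    D ↦ B
    C ↦ BD  (constrained at step 0)

A->CB, B->AA, C->BD, D->B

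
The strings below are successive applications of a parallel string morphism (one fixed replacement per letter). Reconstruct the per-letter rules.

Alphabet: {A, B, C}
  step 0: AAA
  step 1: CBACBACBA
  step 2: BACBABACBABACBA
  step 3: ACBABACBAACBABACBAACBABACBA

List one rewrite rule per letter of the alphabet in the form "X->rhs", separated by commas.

  step 2 ⇒ step 3: BACBABACBABACBA ⇒ A·CBA·B·A·CBA·A·CBA·B·A·CBA·A·CBA·B·A·CBA
    A ↦ CBA
    B ↦ A
    C ↦ B

A->CBA, B->A, C->B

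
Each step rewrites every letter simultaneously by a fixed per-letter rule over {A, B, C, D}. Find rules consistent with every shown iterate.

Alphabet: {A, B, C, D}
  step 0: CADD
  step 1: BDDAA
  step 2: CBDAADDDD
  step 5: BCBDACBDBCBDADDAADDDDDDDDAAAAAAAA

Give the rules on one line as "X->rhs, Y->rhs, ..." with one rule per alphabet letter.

A->DD, B->CBD, C->B, D->A

  step 1 ⇒ step 2: BDDAA ⇒ CBD·A·A·DD·DD
    A ↦ DD
    B ↦ CBD
    D ↦ A
  step 0 ⇒ step 1: CADD ⇒ B·DD·A·A
    C ↦ B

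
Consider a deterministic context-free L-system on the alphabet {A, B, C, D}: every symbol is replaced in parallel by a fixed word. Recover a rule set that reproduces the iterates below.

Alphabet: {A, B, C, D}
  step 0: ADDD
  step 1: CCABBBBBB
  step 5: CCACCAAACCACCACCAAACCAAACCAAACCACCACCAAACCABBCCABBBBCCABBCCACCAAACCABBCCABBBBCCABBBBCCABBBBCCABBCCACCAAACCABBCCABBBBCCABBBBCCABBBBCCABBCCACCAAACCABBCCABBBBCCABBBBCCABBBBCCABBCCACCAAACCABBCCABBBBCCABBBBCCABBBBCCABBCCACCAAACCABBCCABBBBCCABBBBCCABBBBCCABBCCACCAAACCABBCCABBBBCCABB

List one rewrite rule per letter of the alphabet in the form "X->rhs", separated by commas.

A->CCA, B->DAD, C->A, D->BB

  step 0 ⇒ step 1: ADDD ⇒ CCA·BB·BB·BB
    A ↦ CCA
    D ↦ BB
    B ↦ DAD  (constrained at step 1)
    C ↦ A  (constrained at step 1)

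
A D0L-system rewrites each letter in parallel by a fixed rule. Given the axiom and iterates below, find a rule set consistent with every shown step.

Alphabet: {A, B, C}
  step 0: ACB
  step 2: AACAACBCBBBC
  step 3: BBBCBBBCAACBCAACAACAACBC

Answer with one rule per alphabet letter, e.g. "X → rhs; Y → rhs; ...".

  step 2 ⇒ step 3: AACAACBCBBBC ⇒ B·B·BC·B·B·BC·AAC·BC·AAC·AAC·AAC·BC
    A ↦ B
    B ↦ AAC
    C ↦ BC

A->B, B->AAC, C->BC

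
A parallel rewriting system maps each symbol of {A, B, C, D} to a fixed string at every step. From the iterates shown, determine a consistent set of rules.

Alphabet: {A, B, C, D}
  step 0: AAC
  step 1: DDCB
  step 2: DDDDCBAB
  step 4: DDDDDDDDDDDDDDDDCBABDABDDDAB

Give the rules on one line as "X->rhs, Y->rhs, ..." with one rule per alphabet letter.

  step 1 ⇒ step 2: DDCB ⇒ DD·DD·CB·AB
    B ↦ AB
    C ↦ CB
    D ↦ DD
  step 0 ⇒ step 1: AAC ⇒ D·D·CB
    A ↦ D

A->D, B->AB, C->CB, D->DD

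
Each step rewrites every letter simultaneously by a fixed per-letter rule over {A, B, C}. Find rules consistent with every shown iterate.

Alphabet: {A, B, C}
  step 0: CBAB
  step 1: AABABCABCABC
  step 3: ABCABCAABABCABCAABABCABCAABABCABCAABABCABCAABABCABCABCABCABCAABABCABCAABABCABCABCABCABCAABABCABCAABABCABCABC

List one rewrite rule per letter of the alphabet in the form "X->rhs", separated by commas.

A->ABC, B->ABC, C->AAB

  step 0 ⇒ step 1: CBAB ⇒ AAB·ABC·ABC·ABC
    A ↦ ABC
    B ↦ ABC
    C ↦ AAB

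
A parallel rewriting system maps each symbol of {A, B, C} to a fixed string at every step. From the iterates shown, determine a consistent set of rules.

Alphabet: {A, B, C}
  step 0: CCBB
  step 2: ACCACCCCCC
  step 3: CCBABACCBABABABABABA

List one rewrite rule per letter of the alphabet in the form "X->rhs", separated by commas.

  step 2 ⇒ step 3: ACCACCCCCC ⇒ CC·BA·BA·CC·BA·BA·BA·BA·BA·BA
    A ↦ CC
    C ↦ BA
    B ↦ A  (constrained at step 0)

A->CC, B->A, C->BA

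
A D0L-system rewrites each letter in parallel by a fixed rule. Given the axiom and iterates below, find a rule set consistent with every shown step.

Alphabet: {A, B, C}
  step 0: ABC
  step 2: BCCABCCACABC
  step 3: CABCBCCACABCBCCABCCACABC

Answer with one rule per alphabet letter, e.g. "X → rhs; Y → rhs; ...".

  step 2 ⇒ step 3: BCCABCCACABC ⇒ CA·BC·BC·CA·CA·BC·BC·CA·BC·CA·CA·BC
    A ↦ CA
    B ↦ CA
    C ↦ BC

A->CA, B->CA, C->BC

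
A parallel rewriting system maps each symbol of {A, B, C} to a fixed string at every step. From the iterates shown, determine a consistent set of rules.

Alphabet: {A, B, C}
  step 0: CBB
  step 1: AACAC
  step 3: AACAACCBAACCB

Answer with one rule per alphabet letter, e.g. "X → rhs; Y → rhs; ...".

  step 0 ⇒ step 1: CBB ⇒ A·AC·AC
    B ↦ AC
    C ↦ A
    A ↦ CB  (constrained at step 1)

A->CB, B->AC, C->A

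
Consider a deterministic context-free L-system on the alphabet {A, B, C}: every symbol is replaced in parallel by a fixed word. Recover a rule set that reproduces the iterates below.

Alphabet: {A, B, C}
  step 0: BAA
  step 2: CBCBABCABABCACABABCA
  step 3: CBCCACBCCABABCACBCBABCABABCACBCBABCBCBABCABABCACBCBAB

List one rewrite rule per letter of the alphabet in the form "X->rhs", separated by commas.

A->BAB, B->CA, C->CBC

  step 2 ⇒ step 3: CBCBABCABABCACABABCA ⇒ CBC·CA·CBC·CA·BAB·CA·CBC·BAB·CA·BAB·CA·CBC·BAB·CBC·BAB·CA·BAB·CA·CBC·BAB
    A ↦ BAB
    B ↦ CA
    C ↦ CBC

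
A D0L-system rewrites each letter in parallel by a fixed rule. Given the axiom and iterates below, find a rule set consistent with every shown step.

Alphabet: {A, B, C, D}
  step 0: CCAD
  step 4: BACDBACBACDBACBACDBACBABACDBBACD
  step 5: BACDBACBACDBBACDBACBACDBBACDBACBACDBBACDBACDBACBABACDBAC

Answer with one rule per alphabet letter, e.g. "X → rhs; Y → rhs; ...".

  step 4 ⇒ step 5: BACDBACBACDBACBACDBACBABACDBBACD ⇒ BA·CD·B·AC·BA·CD·B·BA·CD·B·AC·BA·CD·B·BA·CD·B·AC·BA·CD·B·BA·CD·BA·CD·B·AC·BA·BA·CD·B·AC
    A ↦ CD
    B ↦ BA
    C ↦ B
    D ↦ AC

A->CD, B->BA, C->B, D->AC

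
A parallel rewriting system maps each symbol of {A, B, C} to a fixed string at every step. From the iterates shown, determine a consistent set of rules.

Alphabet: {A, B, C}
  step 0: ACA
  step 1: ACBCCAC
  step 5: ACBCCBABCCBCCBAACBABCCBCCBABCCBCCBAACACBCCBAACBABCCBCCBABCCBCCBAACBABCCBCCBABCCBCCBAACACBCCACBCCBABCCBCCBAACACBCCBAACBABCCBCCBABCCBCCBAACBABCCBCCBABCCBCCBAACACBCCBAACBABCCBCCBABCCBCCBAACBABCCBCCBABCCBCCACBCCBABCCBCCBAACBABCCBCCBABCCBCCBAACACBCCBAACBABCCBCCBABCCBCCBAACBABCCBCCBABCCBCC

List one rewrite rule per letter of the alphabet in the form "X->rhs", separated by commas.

  step 0 ⇒ step 1: ACA ⇒ AC·BCC·AC
    A ↦ AC
    C ↦ BCC
    B ↦ BA  (constrained at step 1)

A->AC, B->BA, C->BCC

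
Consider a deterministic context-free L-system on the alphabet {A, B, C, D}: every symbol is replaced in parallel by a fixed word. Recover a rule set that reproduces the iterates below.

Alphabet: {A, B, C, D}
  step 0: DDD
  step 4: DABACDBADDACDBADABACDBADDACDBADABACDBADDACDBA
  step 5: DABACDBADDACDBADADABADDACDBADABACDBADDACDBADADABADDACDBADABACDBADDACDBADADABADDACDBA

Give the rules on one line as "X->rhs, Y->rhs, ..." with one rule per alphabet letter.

A->BA, B->CD, C->D, D->DA

  step 4 ⇒ step 5: DABACDBADDACDBADABACDBADDACDBADABACDBADDACDBA ⇒ DA·BA·CD·BA·D·DA·CD·BA·DA·DA·BA·D·DA·CD·BA·DA·BA·CD·BA·D·DA·CD·BA·DA·DA·BA·D·DA·CD·BA·DA·BA·CD·BA·D·DA·CD·BA·DA·DA·BA·D·DA·CD·BA
    A ↦ BA
    B ↦ CD
    C ↦ D
    D ↦ DA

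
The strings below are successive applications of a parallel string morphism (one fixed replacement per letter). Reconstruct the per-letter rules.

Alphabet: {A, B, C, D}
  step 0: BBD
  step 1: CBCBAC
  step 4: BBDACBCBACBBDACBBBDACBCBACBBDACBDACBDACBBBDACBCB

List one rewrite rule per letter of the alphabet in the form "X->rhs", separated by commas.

A->BB, B->CB, C->DA, D->AC

  step 0 ⇒ step 1: BBD ⇒ CB·CB·AC
    B ↦ CB
    D ↦ AC
    A ↦ BB  (constrained at step 1)
    C ↦ DA  (constrained at step 1)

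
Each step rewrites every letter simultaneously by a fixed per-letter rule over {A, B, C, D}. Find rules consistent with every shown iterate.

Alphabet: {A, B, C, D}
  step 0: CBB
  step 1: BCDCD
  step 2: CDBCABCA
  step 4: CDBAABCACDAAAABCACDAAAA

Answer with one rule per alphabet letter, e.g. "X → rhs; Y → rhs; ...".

A->AA, B->CD, C->B, D->CA

  step 1 ⇒ step 2: BCDCD ⇒ CD·B·CA·B·CA
    B ↦ CD
    C ↦ B
    D ↦ CA
    A ↦ AA  (constrained at step 2)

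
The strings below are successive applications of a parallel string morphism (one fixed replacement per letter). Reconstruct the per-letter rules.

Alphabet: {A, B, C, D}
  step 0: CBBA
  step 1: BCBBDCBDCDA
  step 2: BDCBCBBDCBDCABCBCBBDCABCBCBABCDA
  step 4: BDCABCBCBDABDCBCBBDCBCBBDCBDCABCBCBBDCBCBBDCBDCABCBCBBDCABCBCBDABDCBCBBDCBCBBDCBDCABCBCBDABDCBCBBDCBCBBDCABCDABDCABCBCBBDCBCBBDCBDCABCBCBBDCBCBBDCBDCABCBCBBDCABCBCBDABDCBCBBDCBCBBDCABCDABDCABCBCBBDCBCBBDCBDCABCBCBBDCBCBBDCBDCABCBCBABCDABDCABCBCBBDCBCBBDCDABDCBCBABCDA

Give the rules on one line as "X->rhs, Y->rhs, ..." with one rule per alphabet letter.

  step 1 ⇒ step 2: BCBBDCBDCDA ⇒ BDC·BCB·BDC·BDC·ABC·BCB·BDC·ABC·BCB·ABC·DA
    A ↦ DA
    B ↦ BDC
    C ↦ BCB
    D ↦ ABC

A->DA, B->BDC, C->BCB, D->ABC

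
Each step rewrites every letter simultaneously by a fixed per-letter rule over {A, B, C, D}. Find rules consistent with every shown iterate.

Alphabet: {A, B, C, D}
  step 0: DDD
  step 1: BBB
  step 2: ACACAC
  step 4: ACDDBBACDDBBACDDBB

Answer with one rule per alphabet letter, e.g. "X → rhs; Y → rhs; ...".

A->AC, B->AC, C->DD, D->B

  step 1 ⇒ step 2: BBB ⇒ AC·AC·AC
    B ↦ AC
    A ↦ AC  (constrained at step 2)
    C ↦ DD  (constrained at step 2)
  step 0 ⇒ step 1: DDD ⇒ B·B·B
    D ↦ B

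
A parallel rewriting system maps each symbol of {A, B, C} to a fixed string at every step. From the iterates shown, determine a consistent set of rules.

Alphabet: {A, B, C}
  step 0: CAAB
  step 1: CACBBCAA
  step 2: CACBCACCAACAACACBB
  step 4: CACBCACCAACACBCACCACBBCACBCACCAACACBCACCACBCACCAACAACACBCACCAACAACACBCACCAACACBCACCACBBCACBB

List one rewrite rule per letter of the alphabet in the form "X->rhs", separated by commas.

  step 1 ⇒ step 2: CACBBCAA ⇒ CAC·B·CAC·CAA·CAA·CAC·B·B
    A ↦ B
    B ↦ CAA
    C ↦ CAC

A->B, B->CAA, C->CAC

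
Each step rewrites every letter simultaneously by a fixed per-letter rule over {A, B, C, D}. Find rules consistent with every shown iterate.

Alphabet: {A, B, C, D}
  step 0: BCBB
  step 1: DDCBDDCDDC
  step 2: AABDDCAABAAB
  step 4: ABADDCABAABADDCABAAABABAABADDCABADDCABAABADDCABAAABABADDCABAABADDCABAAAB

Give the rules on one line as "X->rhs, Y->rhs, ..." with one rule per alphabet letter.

A->ABA, B->DDC, C->B, D->A

  step 1 ⇒ step 2: DDCBDDCDDC ⇒ A·A·B·DDC·A·A·B·A·A·B
    B ↦ DDC
    C ↦ B
    D ↦ A
    A ↦ ABA  (constrained at step 2)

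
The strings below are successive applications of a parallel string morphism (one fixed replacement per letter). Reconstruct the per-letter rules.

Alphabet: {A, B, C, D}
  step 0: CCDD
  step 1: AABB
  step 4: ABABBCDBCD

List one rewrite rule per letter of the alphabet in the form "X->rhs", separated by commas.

A->B, B->CD, C->A, D->B

  step 0 ⇒ step 1: CCDD ⇒ A·A·B·B
    C ↦ A
    D ↦ B
    A ↦ B  (constrained at step 1)
    B ↦ CD  (constrained at step 1)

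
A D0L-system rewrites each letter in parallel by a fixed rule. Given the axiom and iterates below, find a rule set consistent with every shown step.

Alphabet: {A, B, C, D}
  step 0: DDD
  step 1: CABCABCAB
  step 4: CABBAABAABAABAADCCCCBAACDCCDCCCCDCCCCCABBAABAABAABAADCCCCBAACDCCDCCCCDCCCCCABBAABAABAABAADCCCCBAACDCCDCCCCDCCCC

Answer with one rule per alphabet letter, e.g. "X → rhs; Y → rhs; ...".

  step 0 ⇒ step 1: DDD ⇒ CAB·CAB·CAB
    D ↦ CAB
    A ↦ C  (constrained at step 1)
    B ↦ DCC  (constrained at step 1)
    C ↦ BAA  (constrained at step 1)

A->C, B->DCC, C->BAA, D->CAB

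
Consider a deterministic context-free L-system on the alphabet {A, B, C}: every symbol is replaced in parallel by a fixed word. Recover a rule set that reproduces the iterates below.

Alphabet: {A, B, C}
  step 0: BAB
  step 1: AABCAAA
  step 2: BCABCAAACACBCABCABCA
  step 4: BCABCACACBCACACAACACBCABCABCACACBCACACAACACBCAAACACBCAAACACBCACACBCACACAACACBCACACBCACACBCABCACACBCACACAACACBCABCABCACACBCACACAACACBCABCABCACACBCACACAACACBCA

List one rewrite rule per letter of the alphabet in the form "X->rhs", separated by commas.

A->BCA, B->AA, C->CAC

  step 1 ⇒ step 2: AABCAAA ⇒ BCA·BCA·AA·CAC·BCA·BCA·BCA
    A ↦ BCA
    B ↦ AA
    C ↦ CAC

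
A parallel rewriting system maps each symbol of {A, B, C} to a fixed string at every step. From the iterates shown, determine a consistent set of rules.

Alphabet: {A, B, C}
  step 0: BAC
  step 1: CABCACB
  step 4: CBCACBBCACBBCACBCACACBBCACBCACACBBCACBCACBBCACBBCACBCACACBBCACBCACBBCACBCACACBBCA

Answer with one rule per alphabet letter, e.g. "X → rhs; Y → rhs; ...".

  step 0 ⇒ step 1: BAC ⇒ CA·BCA·CB
    A ↦ BCA
    B ↦ CA
    C ↦ CB

A->BCA, B->CA, C->CB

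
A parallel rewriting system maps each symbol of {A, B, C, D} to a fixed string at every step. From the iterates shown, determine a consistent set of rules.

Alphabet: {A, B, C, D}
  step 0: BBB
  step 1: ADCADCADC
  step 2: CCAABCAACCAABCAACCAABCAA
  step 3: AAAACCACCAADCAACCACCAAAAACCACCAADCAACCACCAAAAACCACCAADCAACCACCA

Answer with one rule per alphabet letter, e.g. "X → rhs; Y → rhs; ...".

A->CCA, B->ADC, C->AA, D->ABC

  step 2 ⇒ step 3: CCAABCAACCAABCAACCAABCAA ⇒ AA·AA·CCA·CCA·ADC·AA·CCA·CCA·AA·AA·CCA·CCA·ADC·AA·CCA·CCA·AA·AA·CCA·CCA·ADC·AA·CCA·CCA
    A ↦ CCA
    B ↦ ADC
    C ↦ AA
  step 1 ⇒ step 2: ADCADCADC ⇒ CCA·ABC·AA·CCA·ABC·AA·CCA·ABC·AA
    D ↦ ABC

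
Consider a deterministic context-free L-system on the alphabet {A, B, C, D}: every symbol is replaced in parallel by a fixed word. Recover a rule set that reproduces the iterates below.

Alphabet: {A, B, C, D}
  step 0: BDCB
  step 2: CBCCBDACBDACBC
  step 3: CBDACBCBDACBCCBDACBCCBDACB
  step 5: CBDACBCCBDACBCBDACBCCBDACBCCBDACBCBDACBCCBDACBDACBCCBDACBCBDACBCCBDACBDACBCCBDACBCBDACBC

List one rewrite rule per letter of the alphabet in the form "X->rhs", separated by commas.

A->C, B->DA, C->CB, D->CB

  step 2 ⇒ step 3: CBCCBDACBDACBC ⇒ CB·DA·CB·CB·DA·CB·C·CB·DA·CB·C·CB·DA·CB
    A ↦ C
    B ↦ DA
    C ↦ CB
    D ↦ CB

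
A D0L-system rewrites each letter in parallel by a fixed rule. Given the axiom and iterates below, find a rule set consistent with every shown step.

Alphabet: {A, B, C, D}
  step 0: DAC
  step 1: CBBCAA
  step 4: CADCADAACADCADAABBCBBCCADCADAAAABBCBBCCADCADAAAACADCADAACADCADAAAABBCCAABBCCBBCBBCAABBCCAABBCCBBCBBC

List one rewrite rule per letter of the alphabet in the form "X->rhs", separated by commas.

A->BBC, B->CAD, C->AA, D->C

  step 0 ⇒ step 1: DAC ⇒ C·BBC·AA
    A ↦ BBC
    C ↦ AA
    D ↦ C
    B ↦ CAD  (constrained at step 1)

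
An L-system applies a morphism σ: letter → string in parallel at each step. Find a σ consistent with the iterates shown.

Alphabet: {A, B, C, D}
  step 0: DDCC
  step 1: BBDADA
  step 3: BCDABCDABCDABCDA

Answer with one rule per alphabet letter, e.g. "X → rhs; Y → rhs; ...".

  step 0 ⇒ step 1: DDCC ⇒ B·B·DA·DA
    C ↦ DA
    D ↦ B
    A ↦ C  (constrained at step 1)
    B ↦ BC  (constrained at step 1)

A->C, B->BC, C->DA, D->B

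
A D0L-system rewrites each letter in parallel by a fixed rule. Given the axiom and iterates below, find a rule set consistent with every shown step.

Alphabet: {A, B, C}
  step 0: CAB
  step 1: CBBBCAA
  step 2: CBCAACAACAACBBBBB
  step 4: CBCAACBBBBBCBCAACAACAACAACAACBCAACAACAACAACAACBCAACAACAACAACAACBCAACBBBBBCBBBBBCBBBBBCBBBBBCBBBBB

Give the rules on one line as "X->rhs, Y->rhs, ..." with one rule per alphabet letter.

  step 1 ⇒ step 2: CBBBCAA ⇒ CB·CAA·CAA·CAA·CB·BB·BB
    A ↦ BB
    B ↦ CAA
    C ↦ CB

A->BB, B->CAA, C->CB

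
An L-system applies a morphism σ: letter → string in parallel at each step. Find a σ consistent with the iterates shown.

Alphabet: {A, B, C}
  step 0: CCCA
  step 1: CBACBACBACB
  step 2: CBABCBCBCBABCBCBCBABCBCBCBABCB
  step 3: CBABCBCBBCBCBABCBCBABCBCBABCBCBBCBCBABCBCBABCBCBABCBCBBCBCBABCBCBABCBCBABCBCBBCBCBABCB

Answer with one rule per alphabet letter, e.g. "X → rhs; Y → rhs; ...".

  step 2 ⇒ step 3: CBABCBCBCBABCBCBCBABCBCBCBABCB ⇒ CBA·BCB·CB·BCB·CBA·BCB·CBA·BCB·CBA·BCB·CB·BCB·CBA·BCB·CBA·BCB·CBA·BCB·CB·BCB·CBA·BCB·CBA·BCB·CBA·BCB·CB·BCB·CBA·BCB
    A ↦ CB
    B ↦ BCB
    C ↦ CBA

A->CB, B->BCB, C->CBA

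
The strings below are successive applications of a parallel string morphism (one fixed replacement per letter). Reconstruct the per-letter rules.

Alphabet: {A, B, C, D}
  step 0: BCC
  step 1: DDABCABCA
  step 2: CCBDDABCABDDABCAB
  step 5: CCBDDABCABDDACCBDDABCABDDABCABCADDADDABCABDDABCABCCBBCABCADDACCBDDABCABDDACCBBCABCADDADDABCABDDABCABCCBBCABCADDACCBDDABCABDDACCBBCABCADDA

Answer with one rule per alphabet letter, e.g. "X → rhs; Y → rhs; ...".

A->B, B->DDA, C->BCA, D->C

  step 1 ⇒ step 2: DDABCABCA ⇒ C·C·B·DDA·BCA·B·DDA·BCA·B
    A ↦ B
    B ↦ DDA
    C ↦ BCA
    D ↦ C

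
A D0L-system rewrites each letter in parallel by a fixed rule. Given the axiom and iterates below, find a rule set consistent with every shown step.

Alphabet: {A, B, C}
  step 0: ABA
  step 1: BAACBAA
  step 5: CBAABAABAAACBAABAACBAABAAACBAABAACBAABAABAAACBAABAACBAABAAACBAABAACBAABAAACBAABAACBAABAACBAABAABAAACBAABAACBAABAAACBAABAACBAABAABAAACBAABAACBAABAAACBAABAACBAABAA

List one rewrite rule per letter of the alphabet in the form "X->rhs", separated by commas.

A->BAA, B->C, C->A

  step 0 ⇒ step 1: ABA ⇒ BAA·C·BAA
    A ↦ BAA
    B ↦ C
    C ↦ A  (constrained at step 1)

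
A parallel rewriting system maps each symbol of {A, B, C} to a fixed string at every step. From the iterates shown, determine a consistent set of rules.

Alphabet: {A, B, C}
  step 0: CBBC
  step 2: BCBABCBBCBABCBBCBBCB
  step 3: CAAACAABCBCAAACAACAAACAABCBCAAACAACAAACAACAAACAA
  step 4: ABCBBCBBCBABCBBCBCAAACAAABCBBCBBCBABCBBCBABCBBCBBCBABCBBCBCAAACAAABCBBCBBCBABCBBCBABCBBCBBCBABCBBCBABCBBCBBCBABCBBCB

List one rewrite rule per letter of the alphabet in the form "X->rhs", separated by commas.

  step 3 ⇒ step 4: CAAACAABCBCAAACAACAAACAABCBCAAACAACAAACAACAAACAA ⇒ A·BCB·BCB·BCB·A·BCB·BCB·CAA·A·CAA·A·BCB·BCB·BCB·A·BCB·BCB·A·BCB·BCB·BCB·A·BCB·BCB·CAA·A·CAA·A·BCB·BCB·BCB·A·BCB·BCB·A·BCB·BCB·BCB·A·BCB·BCB·A·BCB·BCB·BCB·A·BCB·BCB
    A ↦ BCB
    B ↦ CAA
    C ↦ A

A->BCB, B->CAA, C->A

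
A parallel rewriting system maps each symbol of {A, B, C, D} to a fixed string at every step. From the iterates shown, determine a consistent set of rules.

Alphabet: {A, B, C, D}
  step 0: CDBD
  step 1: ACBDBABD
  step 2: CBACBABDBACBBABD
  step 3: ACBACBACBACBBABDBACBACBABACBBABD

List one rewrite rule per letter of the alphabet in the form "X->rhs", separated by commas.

A->CB, B->BA, C->AC, D->BD

  step 2 ⇒ step 3: CBACBABDBACBBABD ⇒ AC·BA·CB·AC·BA·CB·BA·BD·BA·CB·AC·BA·BA·CB·BA·BD
    A ↦ CB
    B ↦ BA
    C ↦ AC
    D ↦ BD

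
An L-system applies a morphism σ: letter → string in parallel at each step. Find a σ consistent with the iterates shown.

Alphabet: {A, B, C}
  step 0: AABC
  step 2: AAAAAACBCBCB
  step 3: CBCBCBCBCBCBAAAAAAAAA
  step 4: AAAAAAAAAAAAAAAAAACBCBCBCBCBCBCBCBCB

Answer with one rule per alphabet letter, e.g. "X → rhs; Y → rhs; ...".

  step 3 ⇒ step 4: CBCBCBCBCBCBAAAAAAAAA ⇒ AA·A·AA·A·AA·A·AA·A·AA·A·AA·A·CB·CB·CB·CB·CB·CB·CB·CB·CB
    A ↦ CB
    B ↦ A
    C ↦ AA

A->CB, B->A, C->AA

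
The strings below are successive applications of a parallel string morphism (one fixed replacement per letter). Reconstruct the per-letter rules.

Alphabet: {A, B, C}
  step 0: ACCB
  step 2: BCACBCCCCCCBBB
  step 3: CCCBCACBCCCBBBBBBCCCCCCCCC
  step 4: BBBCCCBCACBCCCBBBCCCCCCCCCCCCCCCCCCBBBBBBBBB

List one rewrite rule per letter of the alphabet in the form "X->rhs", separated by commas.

  step 3 ⇒ step 4: CCCBCACBCCCBBBBBBCCCCCCCCC ⇒ B·B·B·CCC·B·CAC·B·CCC·B·B·B·CCC·CCC·CCC·CCC·CCC·CCC·B·B·B·B·B·B·B·B·B
    A ↦ CAC
    B ↦ CCC
    C ↦ B

A->CAC, B->CCC, C->B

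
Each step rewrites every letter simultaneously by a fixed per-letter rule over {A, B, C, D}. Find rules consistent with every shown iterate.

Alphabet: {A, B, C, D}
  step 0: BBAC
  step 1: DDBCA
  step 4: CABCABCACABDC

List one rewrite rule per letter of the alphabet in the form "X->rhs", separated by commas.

  step 0 ⇒ step 1: BBAC ⇒ D·D·B·CA
    A ↦ B
    B ↦ D
    C ↦ CA
    D ↦ C  (constrained at step 1)

A->B, B->D, C->CA, D->C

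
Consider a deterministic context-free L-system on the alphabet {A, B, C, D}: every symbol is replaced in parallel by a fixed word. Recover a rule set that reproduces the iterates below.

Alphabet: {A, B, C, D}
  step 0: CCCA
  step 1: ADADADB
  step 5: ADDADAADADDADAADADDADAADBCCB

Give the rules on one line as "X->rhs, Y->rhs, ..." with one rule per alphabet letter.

  step 0 ⇒ step 1: CCCA ⇒ AD·AD·AD·B
    A ↦ B
    C ↦ AD
    B ↦ DA  (constrained at step 1)
    D ↦ C  (constrained at step 1)

A->B, B->DA, C->AD, D->C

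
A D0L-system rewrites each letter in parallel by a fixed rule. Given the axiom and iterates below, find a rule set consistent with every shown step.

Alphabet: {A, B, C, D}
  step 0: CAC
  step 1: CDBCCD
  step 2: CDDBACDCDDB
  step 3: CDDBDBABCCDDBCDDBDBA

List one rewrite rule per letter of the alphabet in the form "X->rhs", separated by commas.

A->BC, B->A, C->CD, D->DB

  step 2 ⇒ step 3: CDDBACDCDDB ⇒ CD·DB·DB·A·BC·CD·DB·CD·DB·DB·A
    A ↦ BC
    B ↦ A
    C ↦ CD
    D ↦ DB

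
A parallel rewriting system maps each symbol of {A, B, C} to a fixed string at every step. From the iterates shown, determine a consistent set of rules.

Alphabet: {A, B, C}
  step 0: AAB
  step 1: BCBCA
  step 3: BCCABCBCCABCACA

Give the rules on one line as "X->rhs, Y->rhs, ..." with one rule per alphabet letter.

  step 0 ⇒ step 1: AAB ⇒ BC·BC·A
    A ↦ BC
    B ↦ A
    C ↦ CA  (constrained at step 1)

A->BC, B->A, C->CA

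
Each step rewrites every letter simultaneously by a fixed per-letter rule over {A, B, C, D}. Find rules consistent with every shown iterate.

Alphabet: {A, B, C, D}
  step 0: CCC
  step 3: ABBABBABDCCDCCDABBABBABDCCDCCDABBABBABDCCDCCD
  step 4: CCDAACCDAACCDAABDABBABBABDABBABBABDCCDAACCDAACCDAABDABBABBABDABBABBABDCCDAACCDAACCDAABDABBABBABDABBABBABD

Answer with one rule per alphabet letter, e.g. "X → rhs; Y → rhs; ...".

  step 3 ⇒ step 4: ABBABBABDCCDCCDABBABBABDCCDCCDABBABBABDCCDCCD ⇒ CCD·A·A·CCD·A·A·CCD·A·ABD·ABB·ABB·ABD·ABB·ABB·ABD·CCD·A·A·CCD·A·A·CCD·A·ABD·ABB·ABB·ABD·ABB·ABB·ABD·CCD·A·A·CCD·A·A·CCD·A·ABD·ABB·ABB·ABD·ABB·ABB·ABD
    A ↦ CCD
    B ↦ A
    C ↦ ABB
    D ↦ ABD

A->CCD, B->A, C->ABB, D->ABD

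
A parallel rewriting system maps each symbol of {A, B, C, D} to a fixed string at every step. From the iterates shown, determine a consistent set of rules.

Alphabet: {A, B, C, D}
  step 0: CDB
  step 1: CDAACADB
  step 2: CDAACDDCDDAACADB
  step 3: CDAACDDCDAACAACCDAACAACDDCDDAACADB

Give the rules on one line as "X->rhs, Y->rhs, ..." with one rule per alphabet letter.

  step 2 ⇒ step 3: CDAACDDCDDAACADB ⇒ CD·AAC·D·D·CD·AAC·AAC·CD·AAC·AAC·D·D·CD·D·AAC·ADB
    A ↦ D
    B ↦ ADB
    C ↦ CD
    D ↦ AAC

A->D, B->ADB, C->CD, D->AAC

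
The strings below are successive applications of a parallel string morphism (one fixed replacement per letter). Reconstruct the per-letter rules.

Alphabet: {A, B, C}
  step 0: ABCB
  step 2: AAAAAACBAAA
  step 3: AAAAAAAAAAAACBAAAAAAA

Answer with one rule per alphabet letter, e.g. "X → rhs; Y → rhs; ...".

A->AA, B->A, C->CB

  step 2 ⇒ step 3: AAAAAACBAAA ⇒ AA·AA·AA·AA·AA·AA·CB·A·AA·AA·AA
    A ↦ AA
    B ↦ A
    C ↦ CB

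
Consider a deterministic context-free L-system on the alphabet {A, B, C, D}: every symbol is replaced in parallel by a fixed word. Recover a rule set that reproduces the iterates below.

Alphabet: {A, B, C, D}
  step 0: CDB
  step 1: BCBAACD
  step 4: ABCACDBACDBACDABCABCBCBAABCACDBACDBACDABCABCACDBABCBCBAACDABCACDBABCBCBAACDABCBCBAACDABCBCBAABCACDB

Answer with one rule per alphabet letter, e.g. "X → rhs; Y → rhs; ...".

  step 0 ⇒ step 1: CDB ⇒ B·CBA·ACD
    B ↦ ACD
    C ↦ B
    D ↦ CBA
    A ↦ ABC  (constrained at step 1)

A->ABC, B->ACD, C->B, D->CBA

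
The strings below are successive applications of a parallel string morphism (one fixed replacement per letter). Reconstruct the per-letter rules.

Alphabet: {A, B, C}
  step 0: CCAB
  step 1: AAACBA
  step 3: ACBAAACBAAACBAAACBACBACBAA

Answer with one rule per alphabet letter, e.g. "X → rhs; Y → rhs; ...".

  step 0 ⇒ step 1: CCAB ⇒ A·A·ACB·A
    A ↦ ACB
    B ↦ A
    C ↦ A

A->ACB, B->A, C->A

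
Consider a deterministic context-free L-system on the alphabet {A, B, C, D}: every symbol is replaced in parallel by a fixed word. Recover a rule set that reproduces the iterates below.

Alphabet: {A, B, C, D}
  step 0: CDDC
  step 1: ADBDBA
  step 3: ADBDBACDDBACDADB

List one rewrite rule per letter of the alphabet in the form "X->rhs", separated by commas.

  step 0 ⇒ step 1: CDDC ⇒ A·DB·DB·A
    C ↦ A
    D ↦ DB
    A ↦ CD  (constrained at step 1)
    B ↦ A  (constrained at step 1)

A->CD, B->A, C->A, D->DB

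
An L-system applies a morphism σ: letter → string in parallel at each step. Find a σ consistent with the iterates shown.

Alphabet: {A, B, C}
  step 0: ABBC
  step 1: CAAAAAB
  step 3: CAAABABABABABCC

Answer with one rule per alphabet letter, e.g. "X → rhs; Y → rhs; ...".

A->C, B->AA, C->AB

  step 0 ⇒ step 1: ABBC ⇒ C·AA·AA·AB
    A ↦ C
    B ↦ AA
    C ↦ AB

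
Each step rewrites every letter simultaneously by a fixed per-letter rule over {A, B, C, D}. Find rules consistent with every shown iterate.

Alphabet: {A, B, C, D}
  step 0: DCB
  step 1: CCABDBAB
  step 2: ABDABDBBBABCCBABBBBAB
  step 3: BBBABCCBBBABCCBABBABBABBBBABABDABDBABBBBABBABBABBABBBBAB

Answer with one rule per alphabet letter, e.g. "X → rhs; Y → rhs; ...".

A->BB, B->BAB, C->ABD, D->CC

  step 2 ⇒ step 3: ABDABDBBBABCCBABBBBAB ⇒ BB·BAB·CC·BB·BAB·CC·BAB·BAB·BAB·BB·BAB·ABD·ABD·BAB·BB·BAB·BAB·BAB·BAB·BB·BAB
    A ↦ BB
    B ↦ BAB
    C ↦ ABD
    D ↦ CC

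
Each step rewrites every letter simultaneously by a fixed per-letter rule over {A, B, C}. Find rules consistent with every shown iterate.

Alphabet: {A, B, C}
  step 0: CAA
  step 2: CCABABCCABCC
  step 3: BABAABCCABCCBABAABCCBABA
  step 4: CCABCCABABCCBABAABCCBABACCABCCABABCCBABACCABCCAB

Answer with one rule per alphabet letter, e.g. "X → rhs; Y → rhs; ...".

  step 3 ⇒ step 4: BABAABCCABCCBABAABCCBABA ⇒ CC·AB·CC·AB·AB·CC·BA·BA·AB·CC·BA·BA·CC·AB·CC·AB·AB·CC·BA·BA·CC·AB·CC·AB
    A ↦ AB
    B ↦ CC
    C ↦ BA

A->AB, B->CC, C->BA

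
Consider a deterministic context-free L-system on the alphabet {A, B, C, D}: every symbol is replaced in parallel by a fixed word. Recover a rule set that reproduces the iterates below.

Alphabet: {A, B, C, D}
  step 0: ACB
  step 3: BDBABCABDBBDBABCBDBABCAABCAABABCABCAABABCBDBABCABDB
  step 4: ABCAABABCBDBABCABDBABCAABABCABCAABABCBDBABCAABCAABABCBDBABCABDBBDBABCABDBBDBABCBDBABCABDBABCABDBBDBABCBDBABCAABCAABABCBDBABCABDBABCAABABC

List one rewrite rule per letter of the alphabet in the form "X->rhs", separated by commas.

  step 3 ⇒ step 4: BDBABCABDBBDBABCBDBABCAABCAABABCABCAABABCBDBABCABDB ⇒ ABC·AAB·ABC·BDB·ABC·A·BDB·ABC·AAB·ABC·ABC·AAB·ABC·BDB·ABC·A·ABC·AAB·ABC·BDB·ABC·A·BDB·BDB·ABC·A·BDB·BDB·ABC·BDB·ABC·A·BDB·ABC·A·BDB·BDB·ABC·BDB·ABC·A·ABC·AAB·ABC·BDB·ABC·A·BDB·ABC·AAB·ABC
    A ↦ BDB
    B ↦ ABC
    C ↦ A
    D ↦ AAB

A->BDB, B->ABC, C->A, D->AAB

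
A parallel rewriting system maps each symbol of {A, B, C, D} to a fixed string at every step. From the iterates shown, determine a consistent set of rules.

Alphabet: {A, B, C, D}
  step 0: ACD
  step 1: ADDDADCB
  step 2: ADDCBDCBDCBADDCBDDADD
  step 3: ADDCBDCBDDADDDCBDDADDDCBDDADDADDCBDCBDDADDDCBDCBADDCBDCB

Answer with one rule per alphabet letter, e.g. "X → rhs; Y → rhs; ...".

  step 2 ⇒ step 3: ADDCBDCBDCBADDCBDDADD ⇒ AD·DCB·DCB·DDA·DD·DCB·DDA·DD·DCB·DDA·DD·AD·DCB·DCB·DDA·DD·DCB·DCB·AD·DCB·DCB
    A ↦ AD
    B ↦ DD
    C ↦ DDA
    D ↦ DCB

A->AD, B->DD, C->DDA, D->DCB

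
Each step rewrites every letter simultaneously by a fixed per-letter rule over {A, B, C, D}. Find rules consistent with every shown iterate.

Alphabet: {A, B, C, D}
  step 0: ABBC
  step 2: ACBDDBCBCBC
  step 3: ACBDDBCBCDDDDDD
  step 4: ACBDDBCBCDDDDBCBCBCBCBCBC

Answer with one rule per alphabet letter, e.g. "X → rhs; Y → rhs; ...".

  step 3 ⇒ step 4: ACBDDBCBCDDDDDD ⇒ ACB·D·D·BC·BC·D·D·D·D·BC·BC·BC·BC·BC·BC
    A ↦ ACB
    B ↦ D
    C ↦ D
    D ↦ BC

A->ACB, B->D, C->D, D->BC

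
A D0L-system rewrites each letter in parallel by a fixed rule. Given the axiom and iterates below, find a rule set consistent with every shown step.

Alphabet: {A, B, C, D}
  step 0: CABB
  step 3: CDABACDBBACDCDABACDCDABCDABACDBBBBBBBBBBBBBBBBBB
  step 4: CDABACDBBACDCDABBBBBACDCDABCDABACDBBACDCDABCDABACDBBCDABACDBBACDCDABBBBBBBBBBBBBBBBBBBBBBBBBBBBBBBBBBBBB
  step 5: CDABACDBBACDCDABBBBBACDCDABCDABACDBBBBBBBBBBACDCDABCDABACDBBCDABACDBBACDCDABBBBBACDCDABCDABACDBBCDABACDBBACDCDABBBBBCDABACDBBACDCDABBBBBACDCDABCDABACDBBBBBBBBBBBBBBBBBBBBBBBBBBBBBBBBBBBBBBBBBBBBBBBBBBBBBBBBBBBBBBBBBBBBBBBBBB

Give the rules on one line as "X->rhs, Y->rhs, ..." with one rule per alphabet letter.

A->ACD, B->BB, C->CDA, D->B

  step 4 ⇒ step 5: CDABACDBBACDCDABBBBBACDCDABCDABACDBBACDCDABCDABACDBBCDABACDBBACDCDABBBBBBBBBBBBBBBBBBBBBBBBBBBBBBBBBBBBB ⇒ CDA·B·ACD·BB·ACD·CDA·B·BB·BB·ACD·CDA·B·CDA·B·ACD·BB·BB·BB·BB·BB·ACD·CDA·B·CDA·B·ACD·BB·CDA·B·ACD·BB·ACD·CDA·B·BB·BB·ACD·CDA·B·CDA·B·ACD·BB·CDA·B·ACD·BB·ACD·CDA·B·BB·BB·CDA·B·ACD·BB·ACD·CDA·B·BB·BB·ACD·CDA·B·CDA·B·ACD·BB·BB·BB·BB·BB·BB·BB·BB·BB·BB·BB·BB·BB·BB·BB·BB·BB·BB·BB·BB·BB·BB·BB·BB·BB·BB·BB·BB·BB·BB·BB·BB·BB·BB·BB·BB·BB
    A ↦ ACD
    B ↦ BB
    C ↦ CDA
    D ↦ B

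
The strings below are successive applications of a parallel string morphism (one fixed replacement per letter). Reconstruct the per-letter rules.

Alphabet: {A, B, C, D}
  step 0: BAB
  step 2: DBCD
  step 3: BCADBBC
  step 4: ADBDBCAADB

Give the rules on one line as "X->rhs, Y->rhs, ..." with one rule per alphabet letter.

  step 3 ⇒ step 4: BCADBBC ⇒ A·DB·D·BC·A·A·DB
    A ↦ D
    B ↦ A
    C ↦ DB
    D ↦ BC

A->D, B->A, C->DB, D->BC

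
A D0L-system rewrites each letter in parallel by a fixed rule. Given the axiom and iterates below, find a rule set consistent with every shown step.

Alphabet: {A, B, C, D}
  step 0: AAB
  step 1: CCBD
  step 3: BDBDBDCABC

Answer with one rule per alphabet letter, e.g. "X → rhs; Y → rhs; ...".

A->C, B->BD, C->B, D->CA

  step 0 ⇒ step 1: AAB ⇒ C·C·BD
    A ↦ C
    B ↦ BD
    C ↦ B  (constrained at step 1)
    D ↦ CA  (constrained at step 1)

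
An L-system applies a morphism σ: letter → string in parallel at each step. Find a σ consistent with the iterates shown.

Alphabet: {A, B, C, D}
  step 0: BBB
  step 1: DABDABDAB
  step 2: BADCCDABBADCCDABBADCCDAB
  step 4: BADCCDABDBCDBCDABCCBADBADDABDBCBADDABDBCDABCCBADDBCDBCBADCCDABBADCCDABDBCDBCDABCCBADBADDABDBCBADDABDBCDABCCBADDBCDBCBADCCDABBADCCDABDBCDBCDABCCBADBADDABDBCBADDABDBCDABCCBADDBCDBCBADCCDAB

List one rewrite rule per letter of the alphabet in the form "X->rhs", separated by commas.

  step 1 ⇒ step 2: DABDABDAB ⇒ BAD·CC·DAB·BAD·CC·DAB·BAD·CC·DAB
    A ↦ CC
    B ↦ DAB
    D ↦ BAD
    C ↦ DBC  (constrained at step 2)

A->CC, B->DAB, C->DBC, D->BAD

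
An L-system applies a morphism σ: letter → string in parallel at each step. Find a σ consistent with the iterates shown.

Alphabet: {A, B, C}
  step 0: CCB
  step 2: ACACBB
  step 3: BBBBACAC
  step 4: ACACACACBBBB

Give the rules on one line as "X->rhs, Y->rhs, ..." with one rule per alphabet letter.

A->B, B->AC, C->B

  step 3 ⇒ step 4: BBBBACAC ⇒ AC·AC·AC·AC·B·B·B·B
    A ↦ B
    B ↦ AC
    C ↦ B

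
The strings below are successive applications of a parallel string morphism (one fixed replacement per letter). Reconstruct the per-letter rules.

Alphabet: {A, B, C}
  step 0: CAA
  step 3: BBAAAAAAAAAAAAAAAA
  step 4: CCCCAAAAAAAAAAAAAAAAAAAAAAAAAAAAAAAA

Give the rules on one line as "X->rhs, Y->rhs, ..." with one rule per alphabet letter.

  step 3 ⇒ step 4: BBAAAAAAAAAAAAAAAA ⇒ CC·CC·AA·AA·AA·AA·AA·AA·AA·AA·AA·AA·AA·AA·AA·AA·AA·AA
    A ↦ AA
    B ↦ CC
    C ↦ B  (constrained at step 0)

A->AA, B->CC, C->B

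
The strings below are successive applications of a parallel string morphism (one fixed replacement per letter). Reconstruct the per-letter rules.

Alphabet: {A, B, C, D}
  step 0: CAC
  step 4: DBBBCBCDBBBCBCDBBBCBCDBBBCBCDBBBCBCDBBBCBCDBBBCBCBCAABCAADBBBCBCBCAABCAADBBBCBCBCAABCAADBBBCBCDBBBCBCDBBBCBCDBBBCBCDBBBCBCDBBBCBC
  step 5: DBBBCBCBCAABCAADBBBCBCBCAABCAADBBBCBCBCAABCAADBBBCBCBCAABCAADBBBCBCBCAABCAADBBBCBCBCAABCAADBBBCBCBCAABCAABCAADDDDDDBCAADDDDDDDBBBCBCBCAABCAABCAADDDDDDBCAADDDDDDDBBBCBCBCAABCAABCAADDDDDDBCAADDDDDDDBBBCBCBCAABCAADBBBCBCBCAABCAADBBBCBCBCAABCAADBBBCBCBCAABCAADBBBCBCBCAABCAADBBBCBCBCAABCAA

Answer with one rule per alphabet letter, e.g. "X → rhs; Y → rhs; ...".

  step 4 ⇒ step 5: DBBBCBCDBBBCBCDBBBCBCDBBBCBCDBBBCBCDBBBCBCDBBBCBCBCAABCAADBBBCBCBCAABCAADBBBCBCBCAABCAADBBBCBCDBBBCBCDBBBCBCDBBBCBCDBBBCBCDBBBCBC ⇒ DBB·BC·BC·BC·AA·BC·AA·DBB·BC·BC·BC·AA·BC·AA·DBB·BC·BC·BC·AA·BC·AA·DBB·BC·BC·BC·AA·BC·AA·DBB·BC·BC·BC·AA·BC·AA·DBB·BC·BC·BC·AA·BC·AA·DBB·BC·BC·BC·AA·BC·AA·BC·AA·DDD·DDD·BC·AA·DDD·DDD·DBB·BC·BC·BC·AA·BC·AA·BC·AA·DDD·DDD·BC·AA·DDD·DDD·DBB·BC·BC·BC·AA·BC·AA·BC·AA·DDD·DDD·BC·AA·DDD·DDD·DBB·BC·BC·BC·AA·BC·AA·DBB·BC·BC·BC·AA·BC·AA·DBB·BC·BC·BC·AA·BC·AA·DBB·BC·BC·BC·AA·BC·AA·DBB·BC·BC·BC·AA·BC·AA·DBB·BC·BC·BC·AA·BC·AA
    A ↦ DDD
    B ↦ BC
    C ↦ AA
    D ↦ DBB

A->DDD, B->BC, C->AA, D->DBB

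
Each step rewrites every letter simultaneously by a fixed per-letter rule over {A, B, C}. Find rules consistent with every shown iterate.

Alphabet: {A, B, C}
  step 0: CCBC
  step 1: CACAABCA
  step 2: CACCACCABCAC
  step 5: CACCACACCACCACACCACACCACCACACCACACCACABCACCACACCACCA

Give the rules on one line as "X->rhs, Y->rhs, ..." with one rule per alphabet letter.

  step 1 ⇒ step 2: CACAABCA ⇒ CA·C·CA·C·C·AB·CA·C
    A ↦ C
    B ↦ AB
    C ↦ CA

A->C, B->AB, C->CA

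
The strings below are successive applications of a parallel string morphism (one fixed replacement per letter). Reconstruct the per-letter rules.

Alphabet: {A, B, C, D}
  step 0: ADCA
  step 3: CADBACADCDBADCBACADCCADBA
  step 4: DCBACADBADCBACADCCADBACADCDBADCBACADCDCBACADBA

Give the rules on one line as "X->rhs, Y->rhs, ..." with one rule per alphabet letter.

  step 3 ⇒ step 4: CADBACADCDBADCBACADCCADBA ⇒ DC·BA·CA·D·BA·DC·BA·CA·DC·CA·D·BA·CA·DC·D·BA·DC·BA·CA·DC·DC·BA·CA·D·BA
    A ↦ BA
    B ↦ D
    C ↦ DC
    D ↦ CA

A->BA, B->D, C->DC, D->CA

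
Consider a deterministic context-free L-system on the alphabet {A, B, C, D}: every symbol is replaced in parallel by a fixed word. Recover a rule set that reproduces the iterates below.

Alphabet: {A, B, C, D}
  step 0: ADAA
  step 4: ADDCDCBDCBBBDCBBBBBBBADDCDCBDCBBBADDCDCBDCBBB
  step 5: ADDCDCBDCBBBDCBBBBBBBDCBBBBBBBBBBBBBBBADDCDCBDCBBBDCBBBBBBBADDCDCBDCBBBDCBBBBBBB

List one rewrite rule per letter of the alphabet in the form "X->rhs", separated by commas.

  step 4 ⇒ step 5: ADDCDCBDCBBBDCBBBBBBBADDCDCBDCBBBADDCDCBDCBBB ⇒ AD·DC·DC·B·DC·B·BB·DC·B·BB·BB·BB·DC·B·BB·BB·BB·BB·BB·BB·BB·AD·DC·DC·B·DC·B·BB·DC·B·BB·BB·BB·AD·DC·DC·B·DC·B·BB·DC·B·BB·BB·BB
    A ↦ AD
    B ↦ BB
    C ↦ B
    D ↦ DC

A->AD, B->BB, C->B, D->DC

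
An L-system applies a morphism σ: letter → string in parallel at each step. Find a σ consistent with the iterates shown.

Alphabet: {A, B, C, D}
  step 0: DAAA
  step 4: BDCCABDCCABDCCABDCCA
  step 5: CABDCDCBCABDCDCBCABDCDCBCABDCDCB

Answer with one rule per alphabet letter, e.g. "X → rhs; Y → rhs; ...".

A->B, B->CA, C->DC, D->B

  step 4 ⇒ step 5: BDCCABDCCABDCCABDCCA ⇒ CA·B·DC·DC·B·CA·B·DC·DC·B·CA·B·DC·DC·B·CA·B·DC·DC·B
    A ↦ B
    B ↦ CA
    C ↦ DC
    D ↦ B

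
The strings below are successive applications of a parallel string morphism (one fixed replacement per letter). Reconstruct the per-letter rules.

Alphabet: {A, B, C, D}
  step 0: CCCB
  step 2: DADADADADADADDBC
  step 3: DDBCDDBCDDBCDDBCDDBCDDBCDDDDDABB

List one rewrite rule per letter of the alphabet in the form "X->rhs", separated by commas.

  step 2 ⇒ step 3: DADADADADADADDBC ⇒ DD·BC·DD·BC·DD·BC·DD·BC·DD·BC·DD·BC·DD·DD·DA·BB
    A ↦ BC
    B ↦ DA
    C ↦ BB
    D ↦ DD

A->BC, B->DA, C->BB, D->DD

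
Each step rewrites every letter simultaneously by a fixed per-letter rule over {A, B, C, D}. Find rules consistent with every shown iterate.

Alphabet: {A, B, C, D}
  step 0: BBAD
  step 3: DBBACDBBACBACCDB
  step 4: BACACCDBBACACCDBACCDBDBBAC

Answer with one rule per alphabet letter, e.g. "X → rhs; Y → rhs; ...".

  step 3 ⇒ step 4: DBBACDBBACBACCDB ⇒ B·AC·AC·C·DB·B·AC·AC·C·DB·AC·C·DB·DB·B·AC
    A ↦ C
    B ↦ AC
    C ↦ DB
    D ↦ B

A->C, B->AC, C->DB, D->B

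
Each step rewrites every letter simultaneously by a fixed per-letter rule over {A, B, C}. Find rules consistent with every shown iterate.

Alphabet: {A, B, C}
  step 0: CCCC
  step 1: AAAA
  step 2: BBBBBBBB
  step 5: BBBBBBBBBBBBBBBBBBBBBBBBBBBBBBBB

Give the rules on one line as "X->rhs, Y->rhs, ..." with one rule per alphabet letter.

  step 1 ⇒ step 2: AAAA ⇒ BB·BB·BB·BB
    A ↦ BB
    B ↦ CC  (constrained at step 2)
  step 0 ⇒ step 1: CCCC ⇒ A·A·A·A
    C ↦ A

A->BB, B->CC, C->A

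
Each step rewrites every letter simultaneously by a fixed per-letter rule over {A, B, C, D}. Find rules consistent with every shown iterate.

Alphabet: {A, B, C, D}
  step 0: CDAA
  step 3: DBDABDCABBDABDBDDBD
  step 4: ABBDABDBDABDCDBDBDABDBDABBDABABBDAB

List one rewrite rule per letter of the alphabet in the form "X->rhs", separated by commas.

  step 3 ⇒ step 4: DBDABDCABBDABDBDDBD ⇒ AB·BD·AB·D·BD·AB·DC·D·BD·BD·AB·D·BD·AB·BD·AB·AB·BD·AB
    A ↦ D
    B ↦ BD
    C ↦ DC
    D ↦ AB

A->D, B->BD, C->DC, D->AB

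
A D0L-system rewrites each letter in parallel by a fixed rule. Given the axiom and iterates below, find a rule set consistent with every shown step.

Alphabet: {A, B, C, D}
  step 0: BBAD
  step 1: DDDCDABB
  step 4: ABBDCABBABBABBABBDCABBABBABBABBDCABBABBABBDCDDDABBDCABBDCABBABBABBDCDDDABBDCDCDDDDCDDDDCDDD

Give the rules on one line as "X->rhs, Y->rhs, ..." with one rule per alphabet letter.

  step 0 ⇒ step 1: BBAD ⇒ D·D·DCD·ABB
    A ↦ DCD
    B ↦ D
    D ↦ ABB
    C ↦ DC  (constrained at step 1)

A->DCD, B->D, C->DC, D->ABB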